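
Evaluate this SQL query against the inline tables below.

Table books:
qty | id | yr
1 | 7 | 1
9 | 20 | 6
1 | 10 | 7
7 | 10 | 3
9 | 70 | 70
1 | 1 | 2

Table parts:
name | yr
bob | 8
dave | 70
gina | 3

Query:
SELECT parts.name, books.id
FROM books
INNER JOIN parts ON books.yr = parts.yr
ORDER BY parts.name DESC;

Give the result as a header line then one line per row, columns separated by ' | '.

After JOIN parts (2 rows):
books.qty | books.id | books.yr | parts.name | parts.yr
7 | 10 | 3 | gina | 3
9 | 70 | 70 | dave | 70
After SELECT (2 rows):
parts.name | books.id
gina | 10
dave | 70
After ORDER BY (2 rows):
parts.name | books.id
gina | 10
dave | 70

== RESULT ==
parts.name | books.id
gina | 10
dave | 70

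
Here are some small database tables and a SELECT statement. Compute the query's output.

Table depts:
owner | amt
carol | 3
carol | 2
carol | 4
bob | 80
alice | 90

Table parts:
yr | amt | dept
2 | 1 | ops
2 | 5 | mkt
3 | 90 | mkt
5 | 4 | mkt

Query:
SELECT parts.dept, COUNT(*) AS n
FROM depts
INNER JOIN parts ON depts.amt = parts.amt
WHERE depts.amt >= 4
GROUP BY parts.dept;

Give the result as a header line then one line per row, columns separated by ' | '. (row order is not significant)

After JOIN parts (2 rows):
depts.owner | depts.amt | parts.yr | parts.amt | parts.dept
carol | 4 | 5 | 4 | mkt
alice | 90 | 3 | 90 | mkt
After WHERE (2 rows):
depts.owner | depts.amt | parts.yr | parts.amt | parts.dept
carol | 4 | 5 | 4 | mkt
alice | 90 | 3 | 90 | mkt
After GROUP BY (1 rows):
parts.dept | n
mkt | 2

== RESULT ==
parts.dept | n
mkt | 2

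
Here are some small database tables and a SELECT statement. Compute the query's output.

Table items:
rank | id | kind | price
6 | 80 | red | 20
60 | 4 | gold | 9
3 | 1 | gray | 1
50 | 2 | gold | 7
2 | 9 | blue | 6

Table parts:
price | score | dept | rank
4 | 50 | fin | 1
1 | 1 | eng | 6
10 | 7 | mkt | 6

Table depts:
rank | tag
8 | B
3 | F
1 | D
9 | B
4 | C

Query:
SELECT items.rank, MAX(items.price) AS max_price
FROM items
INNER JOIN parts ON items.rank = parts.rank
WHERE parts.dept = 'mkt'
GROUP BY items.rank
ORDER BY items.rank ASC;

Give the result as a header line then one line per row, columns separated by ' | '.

== RESULT ==
items.rank | max_price
6 | 20

Derivation:
After JOIN parts (2 rows):
items.rank | items.id | items.kind | items.price | parts.price | parts.score | parts.dept | parts.rank
6 | 80 | red | 20 | 1 | 1 | eng | 6
6 | 80 | red | 20 | 10 | 7 | mkt | 6
After WHERE (1 rows):
items.rank | items.id | items.kind | items.price | parts.price | parts.score | parts.dept | parts.rank
6 | 80 | red | 20 | 10 | 7 | mkt | 6
After GROUP BY (1 rows):
items.rank | max_price
6 | 20
After ORDER BY (1 rows):
items.rank | max_price
6 | 20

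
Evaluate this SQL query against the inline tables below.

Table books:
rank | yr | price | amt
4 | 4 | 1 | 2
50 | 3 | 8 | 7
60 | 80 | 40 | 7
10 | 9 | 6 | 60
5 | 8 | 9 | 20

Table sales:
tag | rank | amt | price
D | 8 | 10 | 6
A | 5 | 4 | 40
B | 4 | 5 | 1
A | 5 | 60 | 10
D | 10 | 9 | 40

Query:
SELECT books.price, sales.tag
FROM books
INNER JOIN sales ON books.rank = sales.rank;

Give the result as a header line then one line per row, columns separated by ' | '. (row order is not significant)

== RESULT ==
books.price | sales.tag
1 | B
6 | D
9 | A
9 | A

Derivation:
After JOIN sales (4 rows):
books.rank | books.yr | books.price | books.amt | sales.tag | sales.rank | sales.amt | sales.price
4 | 4 | 1 | 2 | B | 4 | 5 | 1
10 | 9 | 6 | 60 | D | 10 | 9 | 40
5 | 8 | 9 | 20 | A | 5 | 4 | 40
5 | 8 | 9 | 20 | A | 5 | 60 | 10
After SELECT (4 rows):
books.price | sales.tag
1 | B
6 | D
9 | A
9 | A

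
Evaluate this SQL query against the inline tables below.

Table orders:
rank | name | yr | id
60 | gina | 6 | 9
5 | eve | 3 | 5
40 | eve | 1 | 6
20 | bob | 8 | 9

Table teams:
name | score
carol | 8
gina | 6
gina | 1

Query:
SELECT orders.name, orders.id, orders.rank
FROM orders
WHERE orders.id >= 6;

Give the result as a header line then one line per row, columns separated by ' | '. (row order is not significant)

After WHERE (3 rows):
orders.rank | orders.name | orders.yr | orders.id
60 | gina | 6 | 9
40 | eve | 1 | 6
20 | bob | 8 | 9
After SELECT (3 rows):
orders.name | orders.id | orders.rank
gina | 9 | 60
eve | 6 | 40
bob | 9 | 20

== RESULT ==
orders.name | orders.id | orders.rank
gina | 9 | 60
eve | 6 | 40
bob | 9 | 20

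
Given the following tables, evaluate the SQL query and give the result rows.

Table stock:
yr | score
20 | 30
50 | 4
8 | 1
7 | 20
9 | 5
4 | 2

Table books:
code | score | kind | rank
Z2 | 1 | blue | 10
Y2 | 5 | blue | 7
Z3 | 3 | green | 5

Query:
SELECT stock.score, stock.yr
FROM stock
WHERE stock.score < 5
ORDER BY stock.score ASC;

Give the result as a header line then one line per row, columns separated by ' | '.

== RESULT ==
stock.score | stock.yr
1 | 8
2 | 4
4 | 50

Derivation:
After WHERE (3 rows):
stock.yr | stock.score
50 | 4
8 | 1
4 | 2
After SELECT (3 rows):
stock.score | stock.yr
4 | 50
1 | 8
2 | 4
After ORDER BY (3 rows):
stock.score | stock.yr
1 | 8
2 | 4
4 | 50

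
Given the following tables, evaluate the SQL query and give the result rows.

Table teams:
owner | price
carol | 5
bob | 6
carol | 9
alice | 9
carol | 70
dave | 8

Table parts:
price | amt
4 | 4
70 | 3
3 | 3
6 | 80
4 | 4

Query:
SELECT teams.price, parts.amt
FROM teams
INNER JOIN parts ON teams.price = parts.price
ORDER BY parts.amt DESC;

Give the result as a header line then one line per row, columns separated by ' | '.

After JOIN parts (2 rows):
teams.owner | teams.price | parts.price | parts.amt
bob | 6 | 6 | 80
carol | 70 | 70 | 3
After SELECT (2 rows):
teams.price | parts.amt
6 | 80
70 | 3
After ORDER BY (2 rows):
teams.price | parts.amt
6 | 80
70 | 3

== RESULT ==
teams.price | parts.amt
6 | 80
70 | 3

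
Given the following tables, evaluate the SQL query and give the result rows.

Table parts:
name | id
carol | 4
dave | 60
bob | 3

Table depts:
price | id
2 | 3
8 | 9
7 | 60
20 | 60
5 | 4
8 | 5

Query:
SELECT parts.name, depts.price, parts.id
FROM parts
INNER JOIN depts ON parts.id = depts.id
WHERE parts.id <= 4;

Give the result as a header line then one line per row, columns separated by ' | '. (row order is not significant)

After JOIN depts (4 rows):
parts.name | parts.id | depts.price | depts.id
carol | 4 | 5 | 4
dave | 60 | 7 | 60
dave | 60 | 20 | 60
bob | 3 | 2 | 3
After WHERE (2 rows):
parts.name | parts.id | depts.price | depts.id
carol | 4 | 5 | 4
bob | 3 | 2 | 3
After SELECT (2 rows):
parts.name | depts.price | parts.id
carol | 5 | 4
bob | 2 | 3

== RESULT ==
parts.name | depts.price | parts.id
carol | 5 | 4
bob | 2 | 3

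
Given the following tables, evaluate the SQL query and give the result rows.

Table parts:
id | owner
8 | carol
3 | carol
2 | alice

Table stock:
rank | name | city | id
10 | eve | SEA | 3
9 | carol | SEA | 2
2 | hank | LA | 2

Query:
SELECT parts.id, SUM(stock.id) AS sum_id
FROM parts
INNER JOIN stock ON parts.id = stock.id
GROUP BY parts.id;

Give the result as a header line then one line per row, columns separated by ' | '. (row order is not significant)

After JOIN stock (3 rows):
parts.id | parts.owner | stock.rank | stock.name | stock.city | stock.id
3 | carol | 10 | eve | SEA | 3
2 | alice | 9 | carol | SEA | 2
2 | alice | 2 | hank | LA | 2
After GROUP BY (2 rows):
parts.id | sum_id
3 | 3
2 | 4

== RESULT ==
parts.id | sum_id
3 | 3
2 | 4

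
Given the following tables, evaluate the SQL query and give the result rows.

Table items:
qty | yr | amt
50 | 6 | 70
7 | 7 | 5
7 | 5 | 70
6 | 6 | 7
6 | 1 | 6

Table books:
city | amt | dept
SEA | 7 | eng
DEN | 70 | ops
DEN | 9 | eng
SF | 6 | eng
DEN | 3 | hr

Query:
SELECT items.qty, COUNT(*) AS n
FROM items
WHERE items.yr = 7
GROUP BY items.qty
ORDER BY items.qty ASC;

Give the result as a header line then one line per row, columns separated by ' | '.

== RESULT ==
items.qty | n
7 | 1

Derivation:
After WHERE (1 rows):
items.qty | items.yr | items.amt
7 | 7 | 5
After GROUP BY (1 rows):
items.qty | n
7 | 1
After ORDER BY (1 rows):
items.qty | n
7 | 1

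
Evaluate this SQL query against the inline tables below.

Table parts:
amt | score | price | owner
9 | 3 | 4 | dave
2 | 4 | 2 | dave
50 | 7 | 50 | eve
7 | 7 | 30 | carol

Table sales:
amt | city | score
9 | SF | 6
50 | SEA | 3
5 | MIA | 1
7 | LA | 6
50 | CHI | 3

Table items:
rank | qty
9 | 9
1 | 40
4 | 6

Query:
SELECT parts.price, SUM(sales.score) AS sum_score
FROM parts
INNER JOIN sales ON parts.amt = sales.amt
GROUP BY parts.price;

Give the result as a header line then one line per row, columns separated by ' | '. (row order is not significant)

== RESULT ==
parts.price | sum_score
4 | 6
50 | 6
30 | 6

Derivation:
After JOIN sales (4 rows):
parts.amt | parts.score | parts.price | parts.owner | sales.amt | sales.city | sales.score
9 | 3 | 4 | dave | 9 | SF | 6
50 | 7 | 50 | eve | 50 | SEA | 3
50 | 7 | 50 | eve | 50 | CHI | 3
7 | 7 | 30 | carol | 7 | LA | 6
After GROUP BY (3 rows):
parts.price | sum_score
4 | 6
50 | 6
30 | 6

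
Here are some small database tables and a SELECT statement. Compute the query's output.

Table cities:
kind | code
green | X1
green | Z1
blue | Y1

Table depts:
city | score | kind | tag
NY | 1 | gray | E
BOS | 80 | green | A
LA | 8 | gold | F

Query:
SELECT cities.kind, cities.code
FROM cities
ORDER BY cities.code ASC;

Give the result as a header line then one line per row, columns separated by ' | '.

== RESULT ==
cities.kind | cities.code
green | X1
blue | Y1
green | Z1

Derivation:
After SELECT (3 rows):
cities.kind | cities.code
green | X1
green | Z1
blue | Y1
After ORDER BY (3 rows):
cities.kind | cities.code
green | X1
blue | Y1
green | Z1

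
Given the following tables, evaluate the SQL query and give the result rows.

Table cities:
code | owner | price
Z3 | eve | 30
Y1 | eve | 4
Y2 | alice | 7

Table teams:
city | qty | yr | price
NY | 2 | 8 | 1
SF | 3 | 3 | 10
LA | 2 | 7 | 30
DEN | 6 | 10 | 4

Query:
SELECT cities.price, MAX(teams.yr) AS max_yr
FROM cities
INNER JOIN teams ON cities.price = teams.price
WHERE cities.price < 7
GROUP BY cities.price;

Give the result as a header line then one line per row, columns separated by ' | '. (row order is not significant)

== RESULT ==
cities.price | max_yr
4 | 10

Derivation:
After JOIN teams (2 rows):
cities.code | cities.owner | cities.price | teams.city | teams.qty | teams.yr | teams.price
Z3 | eve | 30 | LA | 2 | 7 | 30
Y1 | eve | 4 | DEN | 6 | 10 | 4
After WHERE (1 rows):
cities.code | cities.owner | cities.price | teams.city | teams.qty | teams.yr | teams.price
Y1 | eve | 4 | DEN | 6 | 10 | 4
After GROUP BY (1 rows):
cities.price | max_yr
4 | 10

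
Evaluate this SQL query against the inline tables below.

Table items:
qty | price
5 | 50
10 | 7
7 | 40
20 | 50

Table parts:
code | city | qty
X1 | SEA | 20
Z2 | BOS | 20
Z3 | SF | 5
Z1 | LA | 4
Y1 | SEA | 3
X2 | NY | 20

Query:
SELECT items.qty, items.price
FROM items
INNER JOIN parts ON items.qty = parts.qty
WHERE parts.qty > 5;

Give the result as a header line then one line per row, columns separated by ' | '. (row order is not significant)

== RESULT ==
items.qty | items.price
20 | 50
20 | 50
20 | 50

Derivation:
After JOIN parts (4 rows):
items.qty | items.price | parts.code | parts.city | parts.qty
5 | 50 | Z3 | SF | 5
20 | 50 | X1 | SEA | 20
20 | 50 | Z2 | BOS | 20
20 | 50 | X2 | NY | 20
After WHERE (3 rows):
items.qty | items.price | parts.code | parts.city | parts.qty
20 | 50 | X1 | SEA | 20
20 | 50 | Z2 | BOS | 20
20 | 50 | X2 | NY | 20
After SELECT (3 rows):
items.qty | items.price
20 | 50
20 | 50
20 | 50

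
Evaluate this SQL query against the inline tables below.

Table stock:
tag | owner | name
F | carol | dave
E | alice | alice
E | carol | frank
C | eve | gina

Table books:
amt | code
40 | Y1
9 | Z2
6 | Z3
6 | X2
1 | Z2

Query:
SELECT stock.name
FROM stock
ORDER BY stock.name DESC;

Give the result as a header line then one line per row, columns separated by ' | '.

== RESULT ==
stock.name
gina
frank
dave
alice

Derivation:
After SELECT (4 rows):
stock.name
dave
alice
frank
gina
After ORDER BY (4 rows):
stock.name
gina
frank
dave
alice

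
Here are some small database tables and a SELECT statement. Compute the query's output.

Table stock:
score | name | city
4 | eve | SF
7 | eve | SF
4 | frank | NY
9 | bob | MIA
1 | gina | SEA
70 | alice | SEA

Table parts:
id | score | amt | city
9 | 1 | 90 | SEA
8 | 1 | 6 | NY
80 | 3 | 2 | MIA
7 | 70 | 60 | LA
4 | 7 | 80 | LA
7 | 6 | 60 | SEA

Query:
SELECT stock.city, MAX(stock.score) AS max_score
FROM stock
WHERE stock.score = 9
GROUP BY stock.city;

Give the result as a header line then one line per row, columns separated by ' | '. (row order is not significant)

== RESULT ==
stock.city | max_score
MIA | 9

Derivation:
After WHERE (1 rows):
stock.score | stock.name | stock.city
9 | bob | MIA
After GROUP BY (1 rows):
stock.city | max_score
MIA | 9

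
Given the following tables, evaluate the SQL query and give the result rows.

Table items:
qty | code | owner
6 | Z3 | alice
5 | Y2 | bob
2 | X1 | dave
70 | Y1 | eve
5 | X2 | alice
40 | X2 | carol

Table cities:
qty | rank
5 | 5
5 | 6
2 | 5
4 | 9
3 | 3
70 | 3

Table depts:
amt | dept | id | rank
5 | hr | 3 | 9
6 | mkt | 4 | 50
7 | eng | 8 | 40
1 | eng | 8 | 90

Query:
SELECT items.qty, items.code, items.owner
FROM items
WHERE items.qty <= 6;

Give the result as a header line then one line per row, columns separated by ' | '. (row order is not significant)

== RESULT ==
items.qty | items.code | items.owner
6 | Z3 | alice
5 | Y2 | bob
2 | X1 | dave
5 | X2 | alice

Derivation:
After WHERE (4 rows):
items.qty | items.code | items.owner
6 | Z3 | alice
5 | Y2 | bob
2 | X1 | dave
5 | X2 | alice
After SELECT (4 rows):
items.qty | items.code | items.owner
6 | Z3 | alice
5 | Y2 | bob
2 | X1 | dave
5 | X2 | alice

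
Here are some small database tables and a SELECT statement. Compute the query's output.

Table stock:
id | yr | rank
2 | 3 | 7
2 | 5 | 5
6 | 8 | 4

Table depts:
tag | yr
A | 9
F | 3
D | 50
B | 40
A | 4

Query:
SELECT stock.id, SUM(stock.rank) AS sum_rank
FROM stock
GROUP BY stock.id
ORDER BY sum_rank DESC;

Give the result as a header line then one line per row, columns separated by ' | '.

== RESULT ==
stock.id | sum_rank
2 | 12
6 | 4

Derivation:
After GROUP BY (2 rows):
stock.id | sum_rank
2 | 12
6 | 4
After ORDER BY (2 rows):
stock.id | sum_rank
2 | 12
6 | 4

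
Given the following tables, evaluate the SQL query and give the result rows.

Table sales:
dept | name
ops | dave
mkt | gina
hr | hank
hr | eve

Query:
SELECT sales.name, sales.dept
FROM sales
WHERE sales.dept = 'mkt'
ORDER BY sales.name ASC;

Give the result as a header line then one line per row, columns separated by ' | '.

After WHERE (1 rows):
sales.dept | sales.name
mkt | gina
After SELECT (1 rows):
sales.name | sales.dept
gina | mkt
After ORDER BY (1 rows):
sales.name | sales.dept
gina | mkt

== RESULT ==
sales.name | sales.dept
gina | mkt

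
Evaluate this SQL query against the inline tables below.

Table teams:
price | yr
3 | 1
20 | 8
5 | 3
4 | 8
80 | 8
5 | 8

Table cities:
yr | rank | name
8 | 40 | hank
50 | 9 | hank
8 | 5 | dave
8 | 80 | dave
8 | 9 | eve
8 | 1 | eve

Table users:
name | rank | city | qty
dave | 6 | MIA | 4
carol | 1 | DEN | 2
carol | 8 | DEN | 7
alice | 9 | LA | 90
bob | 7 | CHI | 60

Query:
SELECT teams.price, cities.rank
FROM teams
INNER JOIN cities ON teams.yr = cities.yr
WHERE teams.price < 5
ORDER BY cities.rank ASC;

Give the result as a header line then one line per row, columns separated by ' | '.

After JOIN cities (20 rows):
teams.price | teams.yr | cities.yr | cities.rank | cities.name
20 | 8 | 8 | 40 | hank
20 | 8 | 8 | 5 | dave
20 | 8 | 8 | 80 | dave
20 | 8 | 8 | 9 | eve
20 | 8 | 8 | 1 | eve
4 | 8 | 8 | 40 | hank
4 | 8 | 8 | 5 | dave
4 | 8 | 8 | 80 | dave
4 | 8 | 8 | 9 | eve
4 | 8 | 8 | 1 | eve
80 | 8 | 8 | 40 | hank
80 | 8 | 8 | 5 | dave
80 | 8 | 8 | 80 | dave
80 | 8 | 8 | 9 | eve
80 | 8 | 8 | 1 | eve
5 | 8 | 8 | 40 | hank
5 | 8 | 8 | 5 | dave
5 | 8 | 8 | 80 | dave
5 | 8 | 8 | 9 | eve
5 | 8 | 8 | 1 | eve
After WHERE (5 rows):
teams.price | teams.yr | cities.yr | cities.rank | cities.name
4 | 8 | 8 | 40 | hank
4 | 8 | 8 | 5 | dave
4 | 8 | 8 | 80 | dave
4 | 8 | 8 | 9 | eve
4 | 8 | 8 | 1 | eve
After SELECT (5 rows):
teams.price | cities.rank
4 | 40
4 | 5
4 | 80
4 | 9
4 | 1
After ORDER BY (5 rows):
teams.price | cities.rank
4 | 1
4 | 5
4 | 9
4 | 40
4 | 80

== RESULT ==
teams.price | cities.rank
4 | 1
4 | 5
4 | 9
4 | 40
4 | 80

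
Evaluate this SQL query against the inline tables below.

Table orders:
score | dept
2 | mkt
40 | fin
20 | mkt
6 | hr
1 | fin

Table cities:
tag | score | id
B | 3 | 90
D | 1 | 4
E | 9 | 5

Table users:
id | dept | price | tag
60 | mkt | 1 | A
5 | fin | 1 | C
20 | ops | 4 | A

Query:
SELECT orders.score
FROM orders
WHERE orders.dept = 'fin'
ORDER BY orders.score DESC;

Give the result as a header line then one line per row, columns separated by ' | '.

== RESULT ==
orders.score
40
1

Derivation:
After WHERE (2 rows):
orders.score | orders.dept
40 | fin
1 | fin
After SELECT (2 rows):
orders.score
40
1
After ORDER BY (2 rows):
orders.score
40
1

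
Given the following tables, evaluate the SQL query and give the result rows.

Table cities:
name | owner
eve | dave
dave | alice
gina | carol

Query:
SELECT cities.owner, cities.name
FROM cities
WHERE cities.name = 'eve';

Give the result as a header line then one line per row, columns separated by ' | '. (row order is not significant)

== RESULT ==
cities.owner | cities.name
dave | eve

Derivation:
After WHERE (1 rows):
cities.name | cities.owner
eve | dave
After SELECT (1 rows):
cities.owner | cities.name
dave | eve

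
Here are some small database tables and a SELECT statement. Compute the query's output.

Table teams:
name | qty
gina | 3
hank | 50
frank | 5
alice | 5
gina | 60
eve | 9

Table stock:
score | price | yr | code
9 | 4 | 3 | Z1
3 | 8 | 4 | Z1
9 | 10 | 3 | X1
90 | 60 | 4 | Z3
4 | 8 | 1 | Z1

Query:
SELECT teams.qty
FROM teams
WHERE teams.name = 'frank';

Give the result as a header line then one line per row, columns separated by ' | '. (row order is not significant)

After WHERE (1 rows):
teams.name | teams.qty
frank | 5
After SELECT (1 rows):
teams.qty
5

== RESULT ==
teams.qty
5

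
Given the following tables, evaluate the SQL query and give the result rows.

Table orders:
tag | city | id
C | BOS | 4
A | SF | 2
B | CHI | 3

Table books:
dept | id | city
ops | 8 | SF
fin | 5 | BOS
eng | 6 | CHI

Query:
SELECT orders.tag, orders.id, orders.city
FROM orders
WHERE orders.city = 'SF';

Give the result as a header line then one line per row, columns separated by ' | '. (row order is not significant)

== RESULT ==
orders.tag | orders.id | orders.city
A | 2 | SF

Derivation:
After WHERE (1 rows):
orders.tag | orders.city | orders.id
A | SF | 2
After SELECT (1 rows):
orders.tag | orders.id | orders.city
A | 2 | SF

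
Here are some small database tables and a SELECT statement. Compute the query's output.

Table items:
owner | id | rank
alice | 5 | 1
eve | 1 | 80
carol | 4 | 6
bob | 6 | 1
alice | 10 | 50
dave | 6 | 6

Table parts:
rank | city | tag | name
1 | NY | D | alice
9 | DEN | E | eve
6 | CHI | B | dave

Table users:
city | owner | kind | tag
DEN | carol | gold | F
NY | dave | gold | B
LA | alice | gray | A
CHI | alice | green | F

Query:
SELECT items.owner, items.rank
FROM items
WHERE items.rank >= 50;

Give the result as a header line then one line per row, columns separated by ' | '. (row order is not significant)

After WHERE (2 rows):
items.owner | items.id | items.rank
eve | 1 | 80
alice | 10 | 50
After SELECT (2 rows):
items.owner | items.rank
eve | 80
alice | 50

== RESULT ==
items.owner | items.rank
eve | 80
alice | 50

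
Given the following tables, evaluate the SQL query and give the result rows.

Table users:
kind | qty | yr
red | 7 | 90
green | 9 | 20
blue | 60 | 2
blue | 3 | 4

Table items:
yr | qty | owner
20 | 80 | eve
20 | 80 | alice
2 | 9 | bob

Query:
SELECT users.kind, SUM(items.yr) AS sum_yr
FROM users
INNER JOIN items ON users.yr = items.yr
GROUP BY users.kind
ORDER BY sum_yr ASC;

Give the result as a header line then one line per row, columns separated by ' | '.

== RESULT ==
users.kind | sum_yr
blue | 2
green | 40

Derivation:
After JOIN items (3 rows):
users.kind | users.qty | users.yr | items.yr | items.qty | items.owner
green | 9 | 20 | 20 | 80 | eve
green | 9 | 20 | 20 | 80 | alice
blue | 60 | 2 | 2 | 9 | bob
After GROUP BY (2 rows):
users.kind | sum_yr
green | 40
blue | 2
After ORDER BY (2 rows):
users.kind | sum_yr
blue | 2
green | 40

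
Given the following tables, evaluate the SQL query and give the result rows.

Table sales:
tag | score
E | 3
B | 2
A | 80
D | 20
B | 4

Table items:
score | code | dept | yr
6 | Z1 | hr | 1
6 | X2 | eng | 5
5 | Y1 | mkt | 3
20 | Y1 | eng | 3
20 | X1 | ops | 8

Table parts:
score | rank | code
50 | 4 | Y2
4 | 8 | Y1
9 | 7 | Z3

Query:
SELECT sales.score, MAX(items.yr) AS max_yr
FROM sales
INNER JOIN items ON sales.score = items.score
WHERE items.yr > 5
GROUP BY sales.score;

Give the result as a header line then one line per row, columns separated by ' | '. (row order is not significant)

After JOIN items (2 rows):
sales.tag | sales.score | items.score | items.code | items.dept | items.yr
D | 20 | 20 | Y1 | eng | 3
D | 20 | 20 | X1 | ops | 8
After WHERE (1 rows):
sales.tag | sales.score | items.score | items.code | items.dept | items.yr
D | 20 | 20 | X1 | ops | 8
After GROUP BY (1 rows):
sales.score | max_yr
20 | 8

== RESULT ==
sales.score | max_yr
20 | 8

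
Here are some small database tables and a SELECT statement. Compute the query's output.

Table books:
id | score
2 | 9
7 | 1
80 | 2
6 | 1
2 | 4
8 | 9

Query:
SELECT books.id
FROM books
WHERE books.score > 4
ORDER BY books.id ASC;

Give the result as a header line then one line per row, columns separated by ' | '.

After WHERE (2 rows):
books.id | books.score
2 | 9
8 | 9
After SELECT (2 rows):
books.id
2
8
After ORDER BY (2 rows):
books.id
2
8

== RESULT ==
books.id
2
8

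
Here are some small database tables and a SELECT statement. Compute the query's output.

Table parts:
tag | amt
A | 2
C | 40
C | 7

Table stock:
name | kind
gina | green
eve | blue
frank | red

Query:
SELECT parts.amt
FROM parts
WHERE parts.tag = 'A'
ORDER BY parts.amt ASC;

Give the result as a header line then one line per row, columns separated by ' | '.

== RESULT ==
parts.amt
2

Derivation:
After WHERE (1 rows):
parts.tag | parts.amt
A | 2
After SELECT (1 rows):
parts.amt
2
After ORDER BY (1 rows):
parts.amt
2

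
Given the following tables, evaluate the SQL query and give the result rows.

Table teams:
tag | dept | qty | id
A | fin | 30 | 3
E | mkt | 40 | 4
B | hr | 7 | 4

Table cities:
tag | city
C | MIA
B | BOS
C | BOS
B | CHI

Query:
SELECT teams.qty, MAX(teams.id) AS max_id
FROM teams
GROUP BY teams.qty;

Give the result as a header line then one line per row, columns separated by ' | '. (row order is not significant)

After GROUP BY (3 rows):
teams.qty | max_id
30 | 3
40 | 4
7 | 4

== RESULT ==
teams.qty | max_id
30 | 3
40 | 4
7 | 4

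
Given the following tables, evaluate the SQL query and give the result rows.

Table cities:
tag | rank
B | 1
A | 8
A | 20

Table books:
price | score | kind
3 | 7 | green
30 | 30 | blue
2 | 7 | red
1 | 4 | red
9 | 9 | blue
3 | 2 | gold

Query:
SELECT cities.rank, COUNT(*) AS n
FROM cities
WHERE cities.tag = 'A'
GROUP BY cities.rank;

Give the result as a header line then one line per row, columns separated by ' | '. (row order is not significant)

After WHERE (2 rows):
cities.tag | cities.rank
A | 8
A | 20
After GROUP BY (2 rows):
cities.rank | n
8 | 1
20 | 1

== RESULT ==
cities.rank | n
8 | 1
20 | 1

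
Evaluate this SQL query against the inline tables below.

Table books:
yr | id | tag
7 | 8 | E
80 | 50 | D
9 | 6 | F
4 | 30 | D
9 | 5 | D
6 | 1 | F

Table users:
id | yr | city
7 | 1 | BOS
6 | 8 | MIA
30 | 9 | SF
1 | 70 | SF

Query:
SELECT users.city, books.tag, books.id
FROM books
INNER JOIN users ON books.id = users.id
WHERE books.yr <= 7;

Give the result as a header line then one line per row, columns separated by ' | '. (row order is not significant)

After JOIN users (3 rows):
books.yr | books.id | books.tag | users.id | users.yr | users.city
9 | 6 | F | 6 | 8 | MIA
4 | 30 | D | 30 | 9 | SF
6 | 1 | F | 1 | 70 | SF
After WHERE (2 rows):
books.yr | books.id | books.tag | users.id | users.yr | users.city
4 | 30 | D | 30 | 9 | SF
6 | 1 | F | 1 | 70 | SF
After SELECT (2 rows):
users.city | books.tag | books.id
SF | D | 30
SF | F | 1

== RESULT ==
users.city | books.tag | books.id
SF | D | 30
SF | F | 1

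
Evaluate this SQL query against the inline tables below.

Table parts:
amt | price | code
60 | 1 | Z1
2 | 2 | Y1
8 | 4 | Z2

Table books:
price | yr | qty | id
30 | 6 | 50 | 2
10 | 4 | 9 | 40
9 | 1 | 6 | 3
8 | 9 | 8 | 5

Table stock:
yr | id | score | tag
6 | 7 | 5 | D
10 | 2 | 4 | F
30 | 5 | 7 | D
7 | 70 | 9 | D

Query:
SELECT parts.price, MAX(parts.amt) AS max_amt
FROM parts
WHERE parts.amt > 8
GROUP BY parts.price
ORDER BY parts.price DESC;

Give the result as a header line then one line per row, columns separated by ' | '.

After WHERE (1 rows):
parts.amt | parts.price | parts.code
60 | 1 | Z1
After GROUP BY (1 rows):
parts.price | max_amt
1 | 60
After ORDER BY (1 rows):
parts.price | max_amt
1 | 60

== RESULT ==
parts.price | max_amt
1 | 60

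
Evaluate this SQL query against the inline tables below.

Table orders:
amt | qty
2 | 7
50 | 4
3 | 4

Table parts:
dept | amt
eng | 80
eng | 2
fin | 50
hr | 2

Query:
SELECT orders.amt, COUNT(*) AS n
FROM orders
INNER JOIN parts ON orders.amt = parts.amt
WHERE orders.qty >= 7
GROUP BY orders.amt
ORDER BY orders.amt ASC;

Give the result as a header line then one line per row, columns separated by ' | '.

After JOIN parts (3 rows):
orders.amt | orders.qty | parts.dept | parts.amt
2 | 7 | eng | 2
2 | 7 | hr | 2
50 | 4 | fin | 50
After WHERE (2 rows):
orders.amt | orders.qty | parts.dept | parts.amt
2 | 7 | eng | 2
2 | 7 | hr | 2
After GROUP BY (1 rows):
orders.amt | n
2 | 2
After ORDER BY (1 rows):
orders.amt | n
2 | 2

== RESULT ==
orders.amt | n
2 | 2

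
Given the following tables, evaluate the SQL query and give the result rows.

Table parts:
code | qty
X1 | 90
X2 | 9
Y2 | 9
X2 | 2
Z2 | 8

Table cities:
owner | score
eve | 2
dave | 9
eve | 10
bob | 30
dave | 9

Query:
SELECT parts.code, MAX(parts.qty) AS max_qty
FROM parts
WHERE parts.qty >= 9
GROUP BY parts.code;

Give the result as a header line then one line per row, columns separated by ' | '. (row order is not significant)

== RESULT ==
parts.code | max_qty
X1 | 90
X2 | 9
Y2 | 9

Derivation:
After WHERE (3 rows):
parts.code | parts.qty
X1 | 90
X2 | 9
Y2 | 9
After GROUP BY (3 rows):
parts.code | max_qty
X1 | 90
X2 | 9
Y2 | 9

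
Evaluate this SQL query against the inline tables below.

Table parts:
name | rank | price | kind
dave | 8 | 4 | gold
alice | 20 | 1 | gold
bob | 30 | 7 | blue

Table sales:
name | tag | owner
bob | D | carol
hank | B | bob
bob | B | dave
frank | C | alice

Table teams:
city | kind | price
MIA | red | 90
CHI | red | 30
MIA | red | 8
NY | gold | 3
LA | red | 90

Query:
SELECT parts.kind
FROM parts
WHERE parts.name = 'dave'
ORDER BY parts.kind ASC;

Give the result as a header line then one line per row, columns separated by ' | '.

== RESULT ==
parts.kind
gold

Derivation:
After WHERE (1 rows):
parts.name | parts.rank | parts.price | parts.kind
dave | 8 | 4 | gold
After SELECT (1 rows):
parts.kind
gold
After ORDER BY (1 rows):
parts.kind
gold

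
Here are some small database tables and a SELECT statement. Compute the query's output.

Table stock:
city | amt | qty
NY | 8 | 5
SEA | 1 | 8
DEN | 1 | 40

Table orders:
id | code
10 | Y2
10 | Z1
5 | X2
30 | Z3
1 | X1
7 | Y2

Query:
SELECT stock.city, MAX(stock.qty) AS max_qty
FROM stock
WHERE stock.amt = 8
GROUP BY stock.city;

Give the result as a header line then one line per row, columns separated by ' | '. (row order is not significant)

== RESULT ==
stock.city | max_qty
NY | 5

Derivation:
After WHERE (1 rows):
stock.city | stock.amt | stock.qty
NY | 8 | 5
After GROUP BY (1 rows):
stock.city | max_qty
NY | 5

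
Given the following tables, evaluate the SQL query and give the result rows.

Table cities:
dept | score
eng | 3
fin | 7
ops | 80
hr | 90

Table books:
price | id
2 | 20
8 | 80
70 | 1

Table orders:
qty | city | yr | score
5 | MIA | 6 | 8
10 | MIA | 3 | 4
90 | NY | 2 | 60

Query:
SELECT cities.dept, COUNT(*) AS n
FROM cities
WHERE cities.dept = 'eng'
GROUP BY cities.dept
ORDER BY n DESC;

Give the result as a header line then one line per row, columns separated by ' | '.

== RESULT ==
cities.dept | n
eng | 1

Derivation:
After WHERE (1 rows):
cities.dept | cities.score
eng | 3
After GROUP BY (1 rows):
cities.dept | n
eng | 1
After ORDER BY (1 rows):
cities.dept | n
eng | 1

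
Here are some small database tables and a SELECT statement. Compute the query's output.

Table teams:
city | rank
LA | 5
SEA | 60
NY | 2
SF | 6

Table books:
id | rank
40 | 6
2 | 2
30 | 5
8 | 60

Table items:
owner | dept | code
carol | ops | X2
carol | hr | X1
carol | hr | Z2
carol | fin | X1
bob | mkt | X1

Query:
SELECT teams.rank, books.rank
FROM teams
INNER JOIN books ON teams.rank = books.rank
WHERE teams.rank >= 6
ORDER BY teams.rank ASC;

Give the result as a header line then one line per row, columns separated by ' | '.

== RESULT ==
teams.rank | books.rank
6 | 6
60 | 60

Derivation:
After JOIN books (4 rows):
teams.city | teams.rank | books.id | books.rank
LA | 5 | 30 | 5
SEA | 60 | 8 | 60
NY | 2 | 2 | 2
SF | 6 | 40 | 6
After WHERE (2 rows):
teams.city | teams.rank | books.id | books.rank
SEA | 60 | 8 | 60
SF | 6 | 40 | 6
After SELECT (2 rows):
teams.rank | books.rank
60 | 60
6 | 6
After ORDER BY (2 rows):
teams.rank | books.rank
6 | 6
60 | 60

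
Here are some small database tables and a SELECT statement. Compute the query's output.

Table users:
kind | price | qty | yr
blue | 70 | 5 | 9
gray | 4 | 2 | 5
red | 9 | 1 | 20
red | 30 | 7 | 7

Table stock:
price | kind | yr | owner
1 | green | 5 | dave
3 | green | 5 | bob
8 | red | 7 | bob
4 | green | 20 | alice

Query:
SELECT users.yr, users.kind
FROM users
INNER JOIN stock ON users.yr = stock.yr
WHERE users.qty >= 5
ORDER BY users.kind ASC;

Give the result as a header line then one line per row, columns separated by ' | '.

== RESULT ==
users.yr | users.kind
7 | red

Derivation:
After JOIN stock (4 rows):
users.kind | users.price | users.qty | users.yr | stock.price | stock.kind | stock.yr | stock.owner
gray | 4 | 2 | 5 | 1 | green | 5 | dave
gray | 4 | 2 | 5 | 3 | green | 5 | bob
red | 9 | 1 | 20 | 4 | green | 20 | alice
red | 30 | 7 | 7 | 8 | red | 7 | bob
After WHERE (1 rows):
users.kind | users.price | users.qty | users.yr | stock.price | stock.kind | stock.yr | stock.owner
red | 30 | 7 | 7 | 8 | red | 7 | bob
After SELECT (1 rows):
users.yr | users.kind
7 | red
After ORDER BY (1 rows):
users.yr | users.kind
7 | red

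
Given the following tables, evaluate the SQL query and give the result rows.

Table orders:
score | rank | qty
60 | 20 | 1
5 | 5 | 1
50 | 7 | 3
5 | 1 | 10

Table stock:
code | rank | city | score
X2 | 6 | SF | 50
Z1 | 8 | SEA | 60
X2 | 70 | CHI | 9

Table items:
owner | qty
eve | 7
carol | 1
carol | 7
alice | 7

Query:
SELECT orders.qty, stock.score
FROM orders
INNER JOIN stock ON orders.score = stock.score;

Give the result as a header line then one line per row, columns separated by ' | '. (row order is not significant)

== RESULT ==
orders.qty | stock.score
1 | 60
3 | 50

Derivation:
After JOIN stock (2 rows):
orders.score | orders.rank | orders.qty | stock.code | stock.rank | stock.city | stock.score
60 | 20 | 1 | Z1 | 8 | SEA | 60
50 | 7 | 3 | X2 | 6 | SF | 50
After SELECT (2 rows):
orders.qty | stock.score
1 | 60
3 | 50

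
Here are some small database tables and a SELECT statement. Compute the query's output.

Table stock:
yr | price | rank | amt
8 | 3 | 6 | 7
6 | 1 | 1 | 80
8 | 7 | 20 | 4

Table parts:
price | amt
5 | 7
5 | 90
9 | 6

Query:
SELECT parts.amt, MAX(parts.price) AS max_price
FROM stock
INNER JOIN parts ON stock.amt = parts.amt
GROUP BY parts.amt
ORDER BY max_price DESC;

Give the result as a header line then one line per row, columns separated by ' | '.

After JOIN parts (1 rows):
stock.yr | stock.price | stock.rank | stock.amt | parts.price | parts.amt
8 | 3 | 6 | 7 | 5 | 7
After GROUP BY (1 rows):
parts.amt | max_price
7 | 5
After ORDER BY (1 rows):
parts.amt | max_price
7 | 5

== RESULT ==
parts.amt | max_price
7 | 5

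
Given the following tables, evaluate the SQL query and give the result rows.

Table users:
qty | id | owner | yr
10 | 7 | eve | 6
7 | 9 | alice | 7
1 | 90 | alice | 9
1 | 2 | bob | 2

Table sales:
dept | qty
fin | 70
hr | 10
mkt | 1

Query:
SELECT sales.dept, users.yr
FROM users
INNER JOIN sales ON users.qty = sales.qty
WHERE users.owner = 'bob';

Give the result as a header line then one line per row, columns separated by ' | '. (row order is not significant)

== RESULT ==
sales.dept | users.yr
mkt | 2

Derivation:
After JOIN sales (3 rows):
users.qty | users.id | users.owner | users.yr | sales.dept | sales.qty
10 | 7 | eve | 6 | hr | 10
1 | 90 | alice | 9 | mkt | 1
1 | 2 | bob | 2 | mkt | 1
After WHERE (1 rows):
users.qty | users.id | users.owner | users.yr | sales.dept | sales.qty
1 | 2 | bob | 2 | mkt | 1
After SELECT (1 rows):
sales.dept | users.yr
mkt | 2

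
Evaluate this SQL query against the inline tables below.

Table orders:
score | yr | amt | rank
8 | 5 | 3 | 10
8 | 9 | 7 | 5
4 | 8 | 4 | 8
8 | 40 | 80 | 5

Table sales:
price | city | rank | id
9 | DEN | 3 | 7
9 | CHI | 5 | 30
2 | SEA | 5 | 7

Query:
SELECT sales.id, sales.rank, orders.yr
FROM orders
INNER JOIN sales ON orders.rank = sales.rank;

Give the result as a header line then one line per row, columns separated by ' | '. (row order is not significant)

== RESULT ==
sales.id | sales.rank | orders.yr
30 | 5 | 9
7 | 5 | 9
30 | 5 | 40
7 | 5 | 40

Derivation:
After JOIN sales (4 rows):
orders.score | orders.yr | orders.amt | orders.rank | sales.price | sales.city | sales.rank | sales.id
8 | 9 | 7 | 5 | 9 | CHI | 5 | 30
8 | 9 | 7 | 5 | 2 | SEA | 5 | 7
8 | 40 | 80 | 5 | 9 | CHI | 5 | 30
8 | 40 | 80 | 5 | 2 | SEA | 5 | 7
After SELECT (4 rows):
sales.id | sales.rank | orders.yr
30 | 5 | 9
7 | 5 | 9
30 | 5 | 40
7 | 5 | 40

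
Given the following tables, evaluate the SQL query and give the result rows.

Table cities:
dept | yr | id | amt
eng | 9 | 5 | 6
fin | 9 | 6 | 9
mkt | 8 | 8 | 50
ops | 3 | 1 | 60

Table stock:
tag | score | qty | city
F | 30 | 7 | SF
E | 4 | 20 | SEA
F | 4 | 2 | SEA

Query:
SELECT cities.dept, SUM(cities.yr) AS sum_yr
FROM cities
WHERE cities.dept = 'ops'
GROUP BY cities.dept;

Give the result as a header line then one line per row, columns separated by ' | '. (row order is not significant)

After WHERE (1 rows):
cities.dept | cities.yr | cities.id | cities.amt
ops | 3 | 1 | 60
After GROUP BY (1 rows):
cities.dept | sum_yr
ops | 3

== RESULT ==
cities.dept | sum_yr
ops | 3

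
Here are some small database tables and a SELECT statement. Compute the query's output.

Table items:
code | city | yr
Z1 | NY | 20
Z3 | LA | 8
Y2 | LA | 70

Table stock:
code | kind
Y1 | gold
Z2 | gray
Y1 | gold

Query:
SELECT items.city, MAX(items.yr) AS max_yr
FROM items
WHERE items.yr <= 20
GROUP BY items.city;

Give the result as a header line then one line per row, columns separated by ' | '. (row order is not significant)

== RESULT ==
items.city | max_yr
NY | 20
LA | 8

Derivation:
After WHERE (2 rows):
items.code | items.city | items.yr
Z1 | NY | 20
Z3 | LA | 8
After GROUP BY (2 rows):
items.city | max_yr
NY | 20
LA | 8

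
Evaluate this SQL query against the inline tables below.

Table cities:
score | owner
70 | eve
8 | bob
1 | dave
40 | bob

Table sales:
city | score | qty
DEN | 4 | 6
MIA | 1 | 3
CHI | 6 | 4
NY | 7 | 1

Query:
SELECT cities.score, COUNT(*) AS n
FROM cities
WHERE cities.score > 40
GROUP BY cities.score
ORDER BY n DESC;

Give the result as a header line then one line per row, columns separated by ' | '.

== RESULT ==
cities.score | n
70 | 1

Derivation:
After WHERE (1 rows):
cities.score | cities.owner
70 | eve
After GROUP BY (1 rows):
cities.score | n
70 | 1
After ORDER BY (1 rows):
cities.score | n
70 | 1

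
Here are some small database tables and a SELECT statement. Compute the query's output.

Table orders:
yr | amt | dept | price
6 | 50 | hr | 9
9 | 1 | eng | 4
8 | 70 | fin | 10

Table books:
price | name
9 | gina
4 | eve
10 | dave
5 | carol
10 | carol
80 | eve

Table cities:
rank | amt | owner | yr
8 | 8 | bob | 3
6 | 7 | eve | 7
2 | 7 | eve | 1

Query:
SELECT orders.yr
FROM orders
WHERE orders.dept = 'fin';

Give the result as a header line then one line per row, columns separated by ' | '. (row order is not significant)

== RESULT ==
orders.yr
8

Derivation:
After WHERE (1 rows):
orders.yr | orders.amt | orders.dept | orders.price
8 | 70 | fin | 10
After SELECT (1 rows):
orders.yr
8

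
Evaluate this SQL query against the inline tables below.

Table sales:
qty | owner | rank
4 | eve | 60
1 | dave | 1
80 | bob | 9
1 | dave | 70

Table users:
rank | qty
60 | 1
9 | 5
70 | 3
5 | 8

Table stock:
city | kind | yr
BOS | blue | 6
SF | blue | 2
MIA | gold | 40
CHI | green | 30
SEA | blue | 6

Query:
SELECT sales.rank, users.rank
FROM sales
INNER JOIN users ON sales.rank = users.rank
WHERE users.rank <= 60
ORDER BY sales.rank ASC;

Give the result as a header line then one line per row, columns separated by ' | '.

After JOIN users (3 rows):
sales.qty | sales.owner | sales.rank | users.rank | users.qty
4 | eve | 60 | 60 | 1
80 | bob | 9 | 9 | 5
1 | dave | 70 | 70 | 3
After WHERE (2 rows):
sales.qty | sales.owner | sales.rank | users.rank | users.qty
4 | eve | 60 | 60 | 1
80 | bob | 9 | 9 | 5
After SELECT (2 rows):
sales.rank | users.rank
60 | 60
9 | 9
After ORDER BY (2 rows):
sales.rank | users.rank
9 | 9
60 | 60

== RESULT ==
sales.rank | users.rank
9 | 9
60 | 60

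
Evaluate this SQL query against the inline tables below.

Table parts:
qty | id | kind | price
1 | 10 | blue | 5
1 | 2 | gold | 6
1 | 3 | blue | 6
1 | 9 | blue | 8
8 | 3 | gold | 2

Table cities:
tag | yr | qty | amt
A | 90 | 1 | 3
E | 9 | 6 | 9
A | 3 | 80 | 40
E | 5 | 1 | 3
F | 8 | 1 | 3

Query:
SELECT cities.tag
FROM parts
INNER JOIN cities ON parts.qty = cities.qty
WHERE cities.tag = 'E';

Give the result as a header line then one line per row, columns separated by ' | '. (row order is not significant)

== RESULT ==
cities.tag
E
E
E
E

Derivation:
After JOIN cities (12 rows):
parts.qty | parts.id | parts.kind | parts.price | cities.tag | cities.yr | cities.qty | cities.amt
1 | 10 | blue | 5 | A | 90 | 1 | 3
1 | 10 | blue | 5 | E | 5 | 1 | 3
1 | 10 | blue | 5 | F | 8 | 1 | 3
1 | 2 | gold | 6 | A | 90 | 1 | 3
1 | 2 | gold | 6 | E | 5 | 1 | 3
1 | 2 | gold | 6 | F | 8 | 1 | 3
1 | 3 | blue | 6 | A | 90 | 1 | 3
1 | 3 | blue | 6 | E | 5 | 1 | 3
1 | 3 | blue | 6 | F | 8 | 1 | 3
1 | 9 | blue | 8 | A | 90 | 1 | 3
1 | 9 | blue | 8 | E | 5 | 1 | 3
1 | 9 | blue | 8 | F | 8 | 1 | 3
After WHERE (4 rows):
parts.qty | parts.id | parts.kind | parts.price | cities.tag | cities.yr | cities.qty | cities.amt
1 | 10 | blue | 5 | E | 5 | 1 | 3
1 | 2 | gold | 6 | E | 5 | 1 | 3
1 | 3 | blue | 6 | E | 5 | 1 | 3
1 | 9 | blue | 8 | E | 5 | 1 | 3
After SELECT (4 rows):
cities.tag
E
E
E
E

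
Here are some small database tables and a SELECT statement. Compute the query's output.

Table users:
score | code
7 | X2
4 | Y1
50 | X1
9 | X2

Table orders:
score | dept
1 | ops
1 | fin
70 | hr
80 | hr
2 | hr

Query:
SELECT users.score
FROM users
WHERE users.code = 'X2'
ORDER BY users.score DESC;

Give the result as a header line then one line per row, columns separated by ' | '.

== RESULT ==
users.score
9
7

Derivation:
After WHERE (2 rows):
users.score | users.code
7 | X2
9 | X2
After SELECT (2 rows):
users.score
7
9
After ORDER BY (2 rows):
users.score
9
7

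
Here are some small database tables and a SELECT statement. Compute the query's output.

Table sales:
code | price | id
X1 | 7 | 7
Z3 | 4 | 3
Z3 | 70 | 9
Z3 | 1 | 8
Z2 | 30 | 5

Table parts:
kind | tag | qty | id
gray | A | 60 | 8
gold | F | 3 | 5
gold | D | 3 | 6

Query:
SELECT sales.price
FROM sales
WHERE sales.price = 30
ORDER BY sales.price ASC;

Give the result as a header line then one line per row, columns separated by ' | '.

== RESULT ==
sales.price
30

Derivation:
After WHERE (1 rows):
sales.code | sales.price | sales.id
Z2 | 30 | 5
After SELECT (1 rows):
sales.price
30
After ORDER BY (1 rows):
sales.price
30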